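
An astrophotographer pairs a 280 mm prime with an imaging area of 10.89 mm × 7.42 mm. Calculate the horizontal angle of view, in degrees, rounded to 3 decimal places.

Angle of view α = 2·arctan(w/2f) with w = 10.89 mm and f = 280 mm.
w/2f = 0.01945; arctan(0.01945) ≈ 1.1141°, so α ≈ 2.2281°.

2.228°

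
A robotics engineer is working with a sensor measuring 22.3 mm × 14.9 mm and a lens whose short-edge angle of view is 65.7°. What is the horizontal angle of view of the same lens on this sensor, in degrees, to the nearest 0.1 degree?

From the short-edge AOV: f = 14.9 / (2·tan(32.85°)) = 14.9 / 1.29138 ≈ 11.5380 mm.
Horizontal AOV = 2·arctan(22.3 / (2 × 11.5380)) = 2·arctan(0.96637) ≈ 88.0404°.

88.0°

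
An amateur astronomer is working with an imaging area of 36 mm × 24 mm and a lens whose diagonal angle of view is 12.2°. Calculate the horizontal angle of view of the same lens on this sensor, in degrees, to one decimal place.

Sensor diagonal = √(36² + 24²) = √1872.0000 ≈ 43.2666 mm.
From the diagonal AOV: f = 43.2666 / (2·tan(6.1°)) = 43.2666 / 0.21374 ≈ 202.4280 mm.
Horizontal AOV = 2·arctan(36 / (2 × 202.4280)) = 2·arctan(0.08892) ≈ 10.1628°.

10.2°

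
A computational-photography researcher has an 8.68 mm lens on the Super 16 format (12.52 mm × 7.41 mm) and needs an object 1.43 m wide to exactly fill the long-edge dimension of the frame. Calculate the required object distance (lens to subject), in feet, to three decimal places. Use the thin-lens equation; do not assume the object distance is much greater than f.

W: 1.43 m = 1430 mm.
Magnification m = w/W = dᵢ/dₒ; combined with 1/f = 1/dₒ + 1/dᵢ this gives dₒ = f·(1 + W/w).
dₒ = 8.68 mm × (1 + 1430/12.52) = 8.68 × 115.2173 ≈ 1000.086 mm = 1000.086/304.8 ft = 3.28112 ft.

3.281 ft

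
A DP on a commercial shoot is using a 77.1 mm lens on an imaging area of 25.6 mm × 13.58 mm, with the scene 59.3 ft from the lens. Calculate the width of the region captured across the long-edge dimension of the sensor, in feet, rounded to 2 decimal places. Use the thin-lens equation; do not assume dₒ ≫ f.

dₒ: 59.3 ft × 304.8 mm/ft = 18074.64 mm.
Similar triangles through the lens centre give W/dₒ = w/dᵢ; with 1/f = 1/dₒ + 1/dᵢ this gives W = w·(dₒ − f)/f.
W = 25.6 mm × (18074.6 − 77.1) / 77.1 = 25.6 × 233.4311 ≈ 5975.837 mm = 5975.837/304.8 ft = 19.6058 ft.

19.61 ft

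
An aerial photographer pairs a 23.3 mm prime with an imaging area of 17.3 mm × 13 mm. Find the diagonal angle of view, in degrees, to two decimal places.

Sensor diagonal = √(17.3² + 13²) = √468.2900 ≈ 21.6400 mm.
Angle of view α = 2·arctan(d/2f) with d = 21.6400 mm and f = 23.3 mm.
d/2f = 0.46438; arctan(0.46438) ≈ 24.9091°, so α ≈ 49.8182°.

49.82°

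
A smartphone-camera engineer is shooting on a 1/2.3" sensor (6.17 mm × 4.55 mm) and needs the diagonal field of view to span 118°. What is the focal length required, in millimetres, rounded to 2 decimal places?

Sensor diagonal = √(6.17² + 4.55²) = √58.7714 ≈ 7.6663 mm.
From α = 2·arctan(d/2f) we get f = d / (2·tan(α/2)).
With d = 7.6663 mm and α/2 = 59°, tan(α/2) ≈ 1.66428, so f ≈ 7.6663 / 3.32856 ≈ 2.3032 mm.

2.30 mm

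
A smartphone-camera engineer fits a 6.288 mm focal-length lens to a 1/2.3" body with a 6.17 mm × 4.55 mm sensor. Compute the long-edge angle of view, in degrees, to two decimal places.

Angle of view α = 2·arctan(w/2f) with w = 6.17 mm and f = 6.288 mm.
w/2f = 0.49062; arctan(0.49062) ≈ 26.1334°, so α ≈ 52.2667°.

52.27°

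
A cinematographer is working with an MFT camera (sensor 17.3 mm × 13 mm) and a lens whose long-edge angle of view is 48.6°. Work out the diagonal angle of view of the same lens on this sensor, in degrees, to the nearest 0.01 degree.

58.91°

From the long-edge AOV: f = 17.3 / (2·tan(24.3°)) = 17.3 / 0.90303 ≈ 19.1576 mm.
Sensor diagonal = √(17.3² + 13²) = √468.2900 ≈ 21.6400 mm.
Diagonal AOV = 2·arctan(21.6400 / (2 × 19.1576)) = 2·arctan(0.56479) ≈ 58.9145°.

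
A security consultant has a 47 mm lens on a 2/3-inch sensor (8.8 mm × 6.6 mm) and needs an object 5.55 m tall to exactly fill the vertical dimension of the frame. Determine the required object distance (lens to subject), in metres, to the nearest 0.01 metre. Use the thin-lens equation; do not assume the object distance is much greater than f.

W: 5.55 m = 5550 mm.
Magnification m = h/W = dᵢ/dₒ; combined with 1/f = 1/dₒ + 1/dᵢ this gives dₒ = f·(1 + W/h).
dₒ = 47 mm × (1 + 5550/6.6) = 47 × 841.9091 ≈ 39569.727 mm = 39.5697 m.

39.57 m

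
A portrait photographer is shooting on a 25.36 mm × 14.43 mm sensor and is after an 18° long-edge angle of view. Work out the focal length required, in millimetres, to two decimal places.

80.06 mm

From α = 2·arctan(w/2f) we get f = w / (2·tan(α/2)).
With w = 25.36 mm and α/2 = 9°, tan(α/2) ≈ 0.15838, so f ≈ 25.36 / 0.31677 ≈ 80.0584 mm.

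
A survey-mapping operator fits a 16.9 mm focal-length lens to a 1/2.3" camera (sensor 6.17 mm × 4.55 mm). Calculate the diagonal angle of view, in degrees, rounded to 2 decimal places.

Sensor diagonal = √(6.17² + 4.55²) = √58.7714 ≈ 7.6663 mm.
Angle of view α = 2·arctan(d/2f) with d = 7.6663 mm and f = 16.9 mm.
d/2f = 0.22681; arctan(0.22681) ≈ 12.7792°, so α ≈ 25.5583°.

25.56°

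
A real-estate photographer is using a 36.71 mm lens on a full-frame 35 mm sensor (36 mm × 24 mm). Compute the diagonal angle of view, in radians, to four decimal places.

1.0650 rad

Sensor diagonal = √(36² + 24²) = √1872.0000 ≈ 43.2666 mm.
Angle of view α = 2·arctan(d/2f) with d = 43.2666 mm and f = 36.71 mm.
d/2f = 0.58930; arctan(0.58930) ≈ 0.5325 rad, so α ≈ 1.0650 rad.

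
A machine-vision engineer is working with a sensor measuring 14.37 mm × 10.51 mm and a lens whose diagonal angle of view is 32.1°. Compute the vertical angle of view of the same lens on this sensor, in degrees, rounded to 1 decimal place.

19.3°

Sensor diagonal = √(14.37² + 10.51²) = √316.9570 ≈ 17.8033 mm.
From the diagonal AOV: f = 17.8033 / (2·tan(16.05°)) = 17.8033 / 0.57538 ≈ 30.9418 mm.
Vertical AOV = 2·arctan(10.51 / (2 × 30.9418)) = 2·arctan(0.16984) ≈ 19.2777°.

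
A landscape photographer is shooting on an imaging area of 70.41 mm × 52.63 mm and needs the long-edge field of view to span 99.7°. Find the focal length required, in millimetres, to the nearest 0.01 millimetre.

29.70 mm

From α = 2·arctan(w/2f) we get f = w / (2·tan(α/2)).
With w = 70.41 mm and α/2 = 49.85°, tan(α/2) ≈ 1.18544, so f ≈ 70.41 / 2.37087 ≈ 29.6979 mm.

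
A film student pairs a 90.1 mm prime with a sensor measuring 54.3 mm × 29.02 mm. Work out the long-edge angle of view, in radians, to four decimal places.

0.5854 rad

Angle of view α = 2·arctan(w/2f) with w = 54.3 mm and f = 90.1 mm.
w/2f = 0.30133; arctan(0.30133) ≈ 0.2927 rad, so α ≈ 0.5854 rad.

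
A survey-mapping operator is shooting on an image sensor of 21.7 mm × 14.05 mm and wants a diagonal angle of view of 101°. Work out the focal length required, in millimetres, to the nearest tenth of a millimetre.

10.7 mm

Sensor diagonal = √(21.7² + 14.05²) = √668.2925 ≈ 25.8514 mm.
From α = 2·arctan(d/2f) we get f = d / (2·tan(α/2)).
With d = 25.8514 mm and α/2 = 50.5°, tan(α/2) ≈ 1.21310, so f ≈ 25.8514 / 2.42619 ≈ 10.6551 mm.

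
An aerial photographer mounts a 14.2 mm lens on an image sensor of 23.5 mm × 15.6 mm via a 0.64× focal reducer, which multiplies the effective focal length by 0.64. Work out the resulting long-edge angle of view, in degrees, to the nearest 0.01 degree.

104.56°

Effective focal length f = 14.2 × 0.64 = 9.088 mm.
α = 2·arctan(23.5 / (2 × 9.088)) = 2·arctan(1.29291) ≈ 104.5599°.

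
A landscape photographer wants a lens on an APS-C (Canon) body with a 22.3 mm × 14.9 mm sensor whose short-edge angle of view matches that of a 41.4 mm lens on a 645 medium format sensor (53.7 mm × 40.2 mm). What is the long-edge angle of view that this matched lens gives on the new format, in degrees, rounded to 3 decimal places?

Equal short-edge AOV ⇒ f₂ = f₁ · 14.9/40.2 = 41.4 × 0.37065 ≈ 15.3448 mm.
Long-edge AOV on the new format = 2·arctan(22.3 / (2 × 15.3448)) = 2·arctan(0.72663) ≈ 72.0067°.

72.007°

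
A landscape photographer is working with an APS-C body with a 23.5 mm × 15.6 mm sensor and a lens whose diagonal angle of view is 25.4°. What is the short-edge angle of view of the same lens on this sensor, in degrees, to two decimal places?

14.21°

Sensor diagonal = √(23.5² + 15.6²) = √795.6100 ≈ 28.2066 mm.
From the diagonal AOV: f = 28.2066 / (2·tan(12.7°)) = 28.2066 / 0.45072 ≈ 62.5812 mm.
Short-edge AOV = 2·arctan(15.6 / (2 × 62.5812)) = 2·arctan(0.12464) ≈ 14.2092°.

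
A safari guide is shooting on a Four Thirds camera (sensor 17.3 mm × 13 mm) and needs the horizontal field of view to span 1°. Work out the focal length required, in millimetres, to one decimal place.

From α = 2·arctan(w/2f) we get f = w / (2·tan(α/2)).
With w = 17.3 mm and α/2 = 0.5°, tan(α/2) ≈ 0.00873, so f ≈ 17.3 / 0.01745 ≈ 991.1918 mm.

991.2 mm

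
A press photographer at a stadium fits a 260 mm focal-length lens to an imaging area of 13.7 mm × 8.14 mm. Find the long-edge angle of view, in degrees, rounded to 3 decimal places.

3.018°

Angle of view α = 2·arctan(w/2f) with w = 13.7 mm and f = 260 mm.
w/2f = 0.02635; arctan(0.02635) ≈ 1.5092°, so α ≈ 3.0183°.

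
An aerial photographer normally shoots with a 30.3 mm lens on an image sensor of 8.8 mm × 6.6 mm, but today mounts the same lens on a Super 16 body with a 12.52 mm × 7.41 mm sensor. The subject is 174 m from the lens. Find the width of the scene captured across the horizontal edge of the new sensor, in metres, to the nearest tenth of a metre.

71.9 m

The focal length stays 30.3 mm; the relevant sensor dimension is now w = 12.52 mm. Object distance dₒ = 174 m = 174000 mm.
Thin-lens field width W = w·(dₒ − f)/f = 12.52 × (174000 − 30.3)/30.3 ≈ 71884.510 mm = 71.8845 m.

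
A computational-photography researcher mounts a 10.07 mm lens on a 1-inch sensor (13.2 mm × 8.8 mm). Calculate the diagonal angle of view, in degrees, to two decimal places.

76.46°

Sensor diagonal = √(13.2² + 8.8²) = √251.6800 ≈ 15.8644 mm.
Angle of view α = 2·arctan(d/2f) with d = 15.8644 mm and f = 10.07 mm.
d/2f = 0.78771; arctan(0.78771) ≈ 38.2278°, so α ≈ 76.4555°.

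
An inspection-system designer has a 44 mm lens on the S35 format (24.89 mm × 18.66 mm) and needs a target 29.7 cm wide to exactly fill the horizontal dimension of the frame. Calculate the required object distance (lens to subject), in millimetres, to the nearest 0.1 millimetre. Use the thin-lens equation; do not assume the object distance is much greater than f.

569.0 mm

W: 29.7 cm = 297 mm.
Magnification m = w/W = dᵢ/dₒ; combined with 1/f = 1/dₒ + 1/dᵢ this gives dₒ = f·(1 + W/w).
dₒ = 44 mm × (1 + 297/24.89) = 44 × 12.9325 ≈ 569.030 mm.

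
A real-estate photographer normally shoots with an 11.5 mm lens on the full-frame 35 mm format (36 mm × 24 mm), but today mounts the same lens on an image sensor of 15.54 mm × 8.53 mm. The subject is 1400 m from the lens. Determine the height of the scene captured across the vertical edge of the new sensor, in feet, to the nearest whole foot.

The focal length stays 11.5 mm; the relevant sensor dimension is now h = 8.53 mm. Object distance dₒ = 1400 m = 1.4e+06 mm.
Thin-lens field height W = h·(dₒ − f)/f = 8.53 × (1.4e+06 − 11.5)/11.5 ≈ 1038426.253 mm = 1038426.253/304.8 ft = 3406.91 ft.

3407 ft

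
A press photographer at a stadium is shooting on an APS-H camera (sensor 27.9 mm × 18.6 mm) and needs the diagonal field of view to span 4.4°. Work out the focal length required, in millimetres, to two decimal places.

436.43 mm

Sensor diagonal = √(27.9² + 18.6²) = √1124.3700 ≈ 33.5316 mm.
From α = 2·arctan(d/2f) we get f = d / (2·tan(α/2)).
With d = 33.5316 mm and α/2 = 2.2°, tan(α/2) ≈ 0.03842, so f ≈ 33.5316 / 0.07683 ≈ 436.4265 mm.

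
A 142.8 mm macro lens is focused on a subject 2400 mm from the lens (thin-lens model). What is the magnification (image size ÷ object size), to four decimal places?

Thin lens: 1/f = 1/dₒ + 1/dᵢ → 1/dᵢ = 1/142.8 − 1/2400 = 0.0065861 mm⁻¹, so dᵢ ≈ 151.8341 mm.
Magnification m = dᵢ/dₒ = 151.8341/2400 ≈ 0.06326.

0.0633×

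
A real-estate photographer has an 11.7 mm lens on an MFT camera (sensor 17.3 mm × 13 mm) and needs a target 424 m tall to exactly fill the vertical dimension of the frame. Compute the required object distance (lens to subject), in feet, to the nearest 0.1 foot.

1252.0 ft

W: 424 m = 424000 mm.
Magnification m = h/W = dᵢ/dₒ; combined with 1/f = 1/dₒ + 1/dᵢ this gives dₒ = f·(1 + W/h).
dₒ = 11.7 mm × (1 + 424000/13) = 11.7 × 32616.3846 ≈ 381611.700 mm = 381611.700/304.8 ft = 1252.01 ft.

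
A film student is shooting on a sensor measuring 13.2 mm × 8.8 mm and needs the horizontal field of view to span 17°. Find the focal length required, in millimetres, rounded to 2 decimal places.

44.16 mm

From α = 2·arctan(w/2f) we get f = w / (2·tan(α/2)).
With w = 13.2 mm and α/2 = 8.5°, tan(α/2) ≈ 0.14945, so f ≈ 13.2 / 0.29890 ≈ 44.1616 mm.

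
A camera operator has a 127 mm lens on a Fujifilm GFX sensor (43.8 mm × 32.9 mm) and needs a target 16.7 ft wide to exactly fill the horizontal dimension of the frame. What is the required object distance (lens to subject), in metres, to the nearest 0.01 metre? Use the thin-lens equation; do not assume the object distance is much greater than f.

W: 16.7 ft × 304.8 mm/ft = 5090.16 mm.
Magnification m = w/W = dᵢ/dₒ; combined with 1/f = 1/dₒ + 1/dᵢ this gives dₒ = f·(1 + W/w).
dₒ = 127 mm × (1 + 5090.16/43.8) = 127 × 117.2137 ≈ 14886.139 mm = 14.8861 m.

14.89 m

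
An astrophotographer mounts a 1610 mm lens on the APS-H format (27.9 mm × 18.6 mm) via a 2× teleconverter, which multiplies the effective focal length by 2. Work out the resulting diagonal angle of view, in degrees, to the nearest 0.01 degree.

Effective focal length f = 1610 × 2 = 3220 mm.
Sensor diagonal = √(27.9² + 18.6²) = √1124.3700 ≈ 33.5316 mm.
α = 2·arctan(33.532 / (2 × 3220)) = 2·arctan(0.00521) ≈ 0.5966°.

0.60°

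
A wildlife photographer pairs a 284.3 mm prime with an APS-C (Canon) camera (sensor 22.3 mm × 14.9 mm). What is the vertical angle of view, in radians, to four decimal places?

0.0524 rad

Angle of view α = 2·arctan(h/2f) with h = 14.9 mm and f = 284.3 mm.
h/2f = 0.02620; arctan(0.02620) ≈ 0.0262 rad, so α ≈ 0.0524 rad.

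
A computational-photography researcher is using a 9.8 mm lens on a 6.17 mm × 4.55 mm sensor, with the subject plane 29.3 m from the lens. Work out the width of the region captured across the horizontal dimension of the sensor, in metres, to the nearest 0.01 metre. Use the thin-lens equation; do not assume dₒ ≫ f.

18.44 m

dₒ: 29.3 m = 29300 mm.
Similar triangles through the lens centre give W/dₒ = w/dᵢ; with 1/f = 1/dₒ + 1/dᵢ this gives W = w·(dₒ − f)/f.
W = 6.17 mm × (29300 − 9.8) / 9.8 = 6.17 × 2988.7959 ≈ 18440.871 mm = 18.4409 m.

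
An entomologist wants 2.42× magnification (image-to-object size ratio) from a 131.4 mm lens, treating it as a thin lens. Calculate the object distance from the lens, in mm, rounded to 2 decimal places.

With m = dᵢ/dₒ and 1/f = 1/dₒ + 1/dᵢ, substituting dᵢ = m·dₒ gives 1/f = (1 + 1/m)/dₒ, hence dₒ = f·(1 + 1/m).
dₒ = 131.4 × (1 + 1/2.42) = 131.4 × 1.41322 ≈ 185.698 mm.

185.70 mm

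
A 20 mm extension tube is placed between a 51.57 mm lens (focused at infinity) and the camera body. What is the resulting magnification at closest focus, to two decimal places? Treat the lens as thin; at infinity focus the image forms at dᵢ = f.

The tube moves the image plane from f to f + e, so dᵢ = 51.57 + 20 = 71.57 mm. Focus is achieved when 1/f = 1/dₒ + 1/dᵢ, giving dₒ = 1/(1/f − 1/(f+e)).
Magnification m = dᵢ/dₒ = (f+e)·(1/f − 1/(f+e)) = e/f = 20/51.57 ≈ 0.3878.

0.39×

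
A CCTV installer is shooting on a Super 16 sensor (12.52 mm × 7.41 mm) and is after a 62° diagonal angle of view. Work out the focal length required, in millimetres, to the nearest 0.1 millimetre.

12.1 mm

Sensor diagonal = √(12.52² + 7.41²) = √211.6585 ≈ 14.5485 mm.
From α = 2·arctan(d/2f) we get f = d / (2·tan(α/2)).
With d = 14.5485 mm and α/2 = 31°, tan(α/2) ≈ 0.60086, so f ≈ 14.5485 / 1.20172 ≈ 12.1064 mm.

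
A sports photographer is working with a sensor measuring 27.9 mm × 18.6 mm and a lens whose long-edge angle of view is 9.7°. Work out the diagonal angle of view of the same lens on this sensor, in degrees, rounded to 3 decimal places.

11.646°

From the long-edge AOV: f = 27.9 / (2·tan(4.85°)) = 27.9 / 0.16970 ≈ 164.4054 mm.
Sensor diagonal = √(27.9² + 18.6²) = √1124.3700 ≈ 33.5316 mm.
Diagonal AOV = 2·arctan(33.5316 / (2 × 164.4054)) = 2·arctan(0.10198) ≈ 11.6456°.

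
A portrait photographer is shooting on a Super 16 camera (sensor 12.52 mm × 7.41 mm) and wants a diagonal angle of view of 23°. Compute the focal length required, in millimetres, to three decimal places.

35.754 mm

Sensor diagonal = √(12.52² + 7.41²) = √211.6585 ≈ 14.5485 mm.
From α = 2·arctan(d/2f) we get f = d / (2·tan(α/2)).
With d = 14.5485 mm and α/2 = 11.5°, tan(α/2) ≈ 0.20345, so f ≈ 14.5485 / 0.40690 ≈ 35.7541 mm.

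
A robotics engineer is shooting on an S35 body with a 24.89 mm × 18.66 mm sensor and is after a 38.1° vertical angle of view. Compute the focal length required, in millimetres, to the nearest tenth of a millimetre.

From α = 2·arctan(h/2f) we get f = h / (2·tan(α/2)).
With h = 18.66 mm and α/2 = 19.05°, tan(α/2) ≈ 0.34530, so f ≈ 18.66 / 0.69061 ≈ 27.0197 mm.

27.0 mm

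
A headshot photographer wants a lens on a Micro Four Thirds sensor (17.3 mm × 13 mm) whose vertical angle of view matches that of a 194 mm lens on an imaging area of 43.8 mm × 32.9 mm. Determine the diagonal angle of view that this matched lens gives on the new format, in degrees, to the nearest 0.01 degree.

16.07°

Equal vertical AOV ⇒ f₂ = f₁ · 13/32.9 = 194 × 0.39514 ≈ 76.6565 mm.
Sensor diagonal = √(17.3² + 13²) = √468.2900 ≈ 21.6400 mm.
Diagonal AOV on the new format = 2·arctan(21.6400 / (2 × 76.6565)) = 2·arctan(0.14115) ≈ 16.0684°.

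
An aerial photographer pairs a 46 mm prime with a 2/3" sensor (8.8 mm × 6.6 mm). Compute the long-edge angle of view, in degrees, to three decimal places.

Angle of view α = 2·arctan(w/2f) with w = 8.8 mm and f = 46 mm.
w/2f = 0.09565; arctan(0.09565) ≈ 5.4638°, so α ≈ 10.9277°.

10.928°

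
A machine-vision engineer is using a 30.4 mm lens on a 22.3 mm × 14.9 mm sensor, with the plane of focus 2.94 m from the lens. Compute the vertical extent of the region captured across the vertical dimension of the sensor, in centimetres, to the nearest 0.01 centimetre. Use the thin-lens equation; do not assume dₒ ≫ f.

dₒ: 2.94 m = 2940 mm.
Similar triangles through the lens centre give W/dₒ = h/dᵢ; with 1/f = 1/dₒ + 1/dᵢ this gives W = h·(dₒ − f)/f.
W = 14.9 mm × (2940 − 30.4) / 30.4 = 14.9 × 95.7105 ≈ 1426.087 mm = 142.609 cm.

142.61 cm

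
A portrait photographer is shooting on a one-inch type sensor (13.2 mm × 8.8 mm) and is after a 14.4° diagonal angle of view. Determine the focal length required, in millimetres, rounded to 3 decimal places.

62.790 mm

Sensor diagonal = √(13.2² + 8.8²) = √251.6800 ≈ 15.8644 mm.
From α = 2·arctan(d/2f) we get f = d / (2·tan(α/2)).
With d = 15.8644 mm and α/2 = 7.2°, tan(α/2) ≈ 0.12633, so f ≈ 15.8644 / 0.25266 ≈ 62.7899 mm.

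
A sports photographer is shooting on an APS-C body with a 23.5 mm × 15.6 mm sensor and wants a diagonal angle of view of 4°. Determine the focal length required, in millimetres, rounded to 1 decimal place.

Sensor diagonal = √(23.5² + 15.6²) = √795.6100 ≈ 28.2066 mm.
From α = 2·arctan(d/2f) we get f = d / (2·tan(α/2)).
With d = 28.2066 mm and α/2 = 2°, tan(α/2) ≈ 0.03492, so f ≈ 28.2066 / 0.06984 ≈ 403.8651 mm.

403.9 mm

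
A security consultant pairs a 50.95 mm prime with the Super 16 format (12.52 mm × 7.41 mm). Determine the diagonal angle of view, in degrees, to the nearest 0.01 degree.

16.25°

Sensor diagonal = √(12.52² + 7.41²) = √211.6585 ≈ 14.5485 mm.
Angle of view α = 2·arctan(d/2f) with d = 14.5485 mm and f = 50.95 mm.
d/2f = 0.14277; arctan(0.14277) ≈ 8.1253°, so α ≈ 16.2507°.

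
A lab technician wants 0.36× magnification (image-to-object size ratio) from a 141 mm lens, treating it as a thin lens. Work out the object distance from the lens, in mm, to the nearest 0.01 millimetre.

532.67 mm

With m = dᵢ/dₒ and 1/f = 1/dₒ + 1/dᵢ, substituting dᵢ = m·dₒ gives 1/f = (1 + 1/m)/dₒ, hence dₒ = f·(1 + 1/m).
dₒ = 141 × (1 + 1/0.36) = 141 × 3.77778 ≈ 532.667 mm.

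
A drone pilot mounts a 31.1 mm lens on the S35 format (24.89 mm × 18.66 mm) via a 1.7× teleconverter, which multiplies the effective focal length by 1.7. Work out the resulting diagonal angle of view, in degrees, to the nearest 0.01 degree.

Effective focal length f = 31.1 × 1.7 = 52.87 mm.
Sensor diagonal = √(24.89² + 18.66²) = √967.7077 ≈ 31.1080 mm.
α = 2·arctan(31.108 / (2 × 52.87)) = 2·arctan(0.29419) ≈ 32.7871°.

32.79°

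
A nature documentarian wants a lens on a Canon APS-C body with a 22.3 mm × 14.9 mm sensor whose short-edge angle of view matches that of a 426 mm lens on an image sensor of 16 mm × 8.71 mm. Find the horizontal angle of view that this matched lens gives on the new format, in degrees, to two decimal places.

1.75°

Equal short-edge AOV ⇒ f₂ = f₁ · 14.9/8.71 = 426 × 1.71068 ≈ 728.7486 mm.
Horizontal AOV on the new format = 2·arctan(22.3 / (2 × 728.7486)) = 2·arctan(0.01530) ≈ 1.7531°.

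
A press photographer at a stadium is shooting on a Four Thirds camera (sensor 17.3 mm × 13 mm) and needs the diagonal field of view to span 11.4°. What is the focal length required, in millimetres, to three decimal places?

Sensor diagonal = √(17.3² + 13²) = √468.2900 ≈ 21.6400 mm.
From α = 2·arctan(d/2f) we get f = d / (2·tan(α/2)).
With d = 21.6400 mm and α/2 = 5.7°, tan(α/2) ≈ 0.09981, so f ≈ 21.6400 / 0.19963 ≈ 108.4025 mm.

108.402 mm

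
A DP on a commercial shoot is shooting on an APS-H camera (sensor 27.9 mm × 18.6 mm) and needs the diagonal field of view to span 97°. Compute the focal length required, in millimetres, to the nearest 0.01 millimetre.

Sensor diagonal = √(27.9² + 18.6²) = √1124.3700 ≈ 33.5316 mm.
From α = 2·arctan(d/2f) we get f = d / (2·tan(α/2)).
With d = 33.5316 mm and α/2 = 48.5°, tan(α/2) ≈ 1.13029, so f ≈ 33.5316 / 2.26059 ≈ 14.8331 mm.

14.83 mm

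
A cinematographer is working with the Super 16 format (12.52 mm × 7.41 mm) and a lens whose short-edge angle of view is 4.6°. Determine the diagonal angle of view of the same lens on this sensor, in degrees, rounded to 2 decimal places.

9.02°

From the short-edge AOV: f = 7.41 / (2·tan(2.3°)) = 7.41 / 0.08033 ≈ 92.2464 mm.
Sensor diagonal = √(12.52² + 7.41²) = √211.6585 ≈ 14.5485 mm.
Diagonal AOV = 2·arctan(14.5485 / (2 × 92.2464)) = 2·arctan(0.07886) ≈ 9.0176°.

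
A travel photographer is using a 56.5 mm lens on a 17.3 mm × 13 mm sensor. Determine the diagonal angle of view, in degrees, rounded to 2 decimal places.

21.68°

Sensor diagonal = √(17.3² + 13²) = √468.2900 ≈ 21.6400 mm.
Angle of view α = 2·arctan(d/2f) with d = 21.6400 mm and f = 56.5 mm.
d/2f = 0.19150; arctan(0.19150) ≈ 10.8411°, so α ≈ 21.6823°.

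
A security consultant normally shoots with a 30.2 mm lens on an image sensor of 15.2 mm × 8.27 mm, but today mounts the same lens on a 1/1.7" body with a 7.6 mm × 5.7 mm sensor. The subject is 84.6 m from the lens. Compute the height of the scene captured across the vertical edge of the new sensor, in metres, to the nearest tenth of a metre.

16.0 m

The focal length stays 30.2 mm; the relevant sensor dimension is now h = 5.7 mm. Object distance dₒ = 84.6 m = 84600 mm.
Thin-lens field height W = h·(dₒ − f)/f = 5.7 × (84600 − 30.2)/30.2 ≈ 15961.850 mm = 15.9618 m.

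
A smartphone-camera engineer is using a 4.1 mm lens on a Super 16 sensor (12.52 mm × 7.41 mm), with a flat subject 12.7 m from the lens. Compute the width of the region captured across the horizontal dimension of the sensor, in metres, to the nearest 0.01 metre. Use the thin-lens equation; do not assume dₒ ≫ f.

38.77 m

dₒ: 12.7 m = 12700 mm.
Similar triangles through the lens centre give W/dₒ = w/dᵢ; with 1/f = 1/dₒ + 1/dᵢ this gives W = w·(dₒ − f)/f.
W = 12.52 mm × (12700 − 4.1) / 4.1 = 12.52 × 3096.5610 ≈ 38768.943 mm = 38.7689 m.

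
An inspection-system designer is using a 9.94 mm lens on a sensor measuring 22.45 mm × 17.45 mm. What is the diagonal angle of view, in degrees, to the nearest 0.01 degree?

110.08°

Sensor diagonal = √(22.45² + 17.45²) = √808.5050 ≈ 28.4342 mm.
Angle of view α = 2·arctan(d/2f) with d = 28.4342 mm and f = 9.94 mm.
d/2f = 1.43029; arctan(1.43029) ≈ 55.0404°, so α ≈ 110.0808°.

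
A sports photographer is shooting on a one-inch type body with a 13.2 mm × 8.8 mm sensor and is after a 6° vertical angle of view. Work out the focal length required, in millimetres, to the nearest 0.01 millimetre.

From α = 2·arctan(h/2f) we get f = h / (2·tan(α/2)).
With h = 8.8 mm and α/2 = 3°, tan(α/2) ≈ 0.05241, so f ≈ 8.8 / 0.10482 ≈ 83.9570 mm.

83.96 mm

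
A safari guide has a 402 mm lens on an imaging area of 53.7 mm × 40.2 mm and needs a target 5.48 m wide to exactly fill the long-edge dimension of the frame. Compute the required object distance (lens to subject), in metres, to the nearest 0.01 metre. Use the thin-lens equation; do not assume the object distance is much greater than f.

W: 5.48 m = 5480 mm.
Magnification m = w/W = dᵢ/dₒ; combined with 1/f = 1/dₒ + 1/dᵢ this gives dₒ = f·(1 + W/w).
dₒ = 402 mm × (1 + 5480/53.7) = 402 × 103.0484 ≈ 41425.464 mm = 41.4255 m.

41.43 m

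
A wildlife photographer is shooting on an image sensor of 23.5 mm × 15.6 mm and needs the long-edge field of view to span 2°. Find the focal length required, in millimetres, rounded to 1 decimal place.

From α = 2·arctan(w/2f) we get f = w / (2·tan(α/2)).
With w = 23.5 mm and α/2 = 1°, tan(α/2) ≈ 0.01746, so f ≈ 23.5 / 0.03491 ≈ 673.1570 mm.

673.2 mm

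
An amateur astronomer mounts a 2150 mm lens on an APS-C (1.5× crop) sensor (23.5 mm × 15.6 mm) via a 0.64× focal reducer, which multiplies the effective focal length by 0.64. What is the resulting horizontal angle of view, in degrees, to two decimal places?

0.98°

Effective focal length f = 2150 × 0.64 = 1376 mm.
α = 2·arctan(23.5 / (2 × 1376)) = 2·arctan(0.00854) ≈ 0.9785°.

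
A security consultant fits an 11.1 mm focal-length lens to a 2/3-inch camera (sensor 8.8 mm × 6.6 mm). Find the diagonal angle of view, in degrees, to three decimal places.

52.716°

Sensor diagonal = √(8.8² + 6.6²) = √121.0000 ≈ 11.0000 mm.
Angle of view α = 2·arctan(d/2f) with d = 11.0000 mm and f = 11.1 mm.
d/2f = 0.49550; arctan(0.49550) ≈ 26.3582°, so α ≈ 52.7164°.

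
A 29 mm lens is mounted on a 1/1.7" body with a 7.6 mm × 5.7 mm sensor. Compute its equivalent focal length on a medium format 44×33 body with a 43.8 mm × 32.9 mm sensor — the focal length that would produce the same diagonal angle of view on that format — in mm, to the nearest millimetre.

167 mm

Sensor diagonal = √(7.6² + 5.7²) = √90.2500 ≈ 9.5000 mm.
Sensor diagonal = √(43.8² + 32.9²) = √3000.8500 ≈ 54.7800 mm.
Equal angle of view means equal diagonal/f ratio, so f₂ = f₁ · (diagonal₂/diagonal₁) = 29 × 54.7800/9.5000.
f₂ = 29 × 5.76632 ≈ 167.223 mm.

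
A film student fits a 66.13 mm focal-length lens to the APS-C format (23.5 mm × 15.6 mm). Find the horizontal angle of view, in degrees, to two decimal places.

20.15°

Angle of view α = 2·arctan(w/2f) with w = 23.5 mm and f = 66.13 mm.
w/2f = 0.17768; arctan(0.17768) ≈ 10.0752°, so α ≈ 20.1504°.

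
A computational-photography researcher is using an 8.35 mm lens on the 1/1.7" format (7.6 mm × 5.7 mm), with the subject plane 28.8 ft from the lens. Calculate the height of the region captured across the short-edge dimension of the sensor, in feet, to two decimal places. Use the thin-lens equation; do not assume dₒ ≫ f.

dₒ: 28.8 ft × 304.8 mm/ft = 8778.24 mm.
Similar triangles through the lens centre give W/dₒ = h/dᵢ; with 1/f = 1/dₒ + 1/dᵢ this gives W = h·(dₒ − f)/f.
W = 5.7 mm × (8778.24 − 8.35) / 8.35 = 5.7 × 1050.2862 ≈ 5986.631 mm = 5986.631/304.8 ft = 19.6412 ft.

19.64 ft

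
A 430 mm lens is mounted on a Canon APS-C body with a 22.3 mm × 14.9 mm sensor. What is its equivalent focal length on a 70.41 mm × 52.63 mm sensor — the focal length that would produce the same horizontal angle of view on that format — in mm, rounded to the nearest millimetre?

Equal angle of view means equal width/f ratio, so f₂ = f₁ · (width₂/width₁) = 430 × 70.41/22.3.
f₂ = 430 × 3.15740 ≈ 1357.682 mm.

1358 mm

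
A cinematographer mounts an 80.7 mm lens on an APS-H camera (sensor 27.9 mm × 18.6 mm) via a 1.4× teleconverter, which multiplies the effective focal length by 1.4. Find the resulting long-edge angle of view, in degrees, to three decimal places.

Effective focal length f = 80.7 × 1.4 = 112.98 mm.
α = 2·arctan(27.9 / (2 × 112.98)) = 2·arctan(0.12347) ≈ 14.0777°.

14.078°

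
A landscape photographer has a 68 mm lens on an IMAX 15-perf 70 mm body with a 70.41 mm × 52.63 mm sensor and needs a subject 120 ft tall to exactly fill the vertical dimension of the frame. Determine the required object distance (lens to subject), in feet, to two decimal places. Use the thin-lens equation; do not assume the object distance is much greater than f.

W: 120 ft × 304.8 mm/ft = 36576.00 mm.
Magnification m = h/W = dᵢ/dₒ; combined with 1/f = 1/dₒ + 1/dᵢ this gives dₒ = f·(1 + W/h).
dₒ = 68 mm × (1 + 36576/52.63) = 68 × 695.9648 ≈ 47325.608 mm = 47325.608/304.8 ft = 155.268 ft.

155.27 ft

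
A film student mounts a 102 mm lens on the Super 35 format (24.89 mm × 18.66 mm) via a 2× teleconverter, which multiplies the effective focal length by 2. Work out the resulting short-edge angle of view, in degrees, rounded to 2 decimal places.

5.24°

Effective focal length f = 102 × 2 = 204 mm.
α = 2·arctan(18.66 / (2 × 204)) = 2·arctan(0.04574) ≈ 5.2372°.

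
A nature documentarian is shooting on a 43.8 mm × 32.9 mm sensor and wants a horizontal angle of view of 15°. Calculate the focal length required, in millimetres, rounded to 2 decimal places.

166.35 mm

From α = 2·arctan(w/2f) we get f = w / (2·tan(α/2)).
With w = 43.8 mm and α/2 = 7.5°, tan(α/2) ≈ 0.13165, so f ≈ 43.8 / 0.26330 ≈ 166.3470 mm.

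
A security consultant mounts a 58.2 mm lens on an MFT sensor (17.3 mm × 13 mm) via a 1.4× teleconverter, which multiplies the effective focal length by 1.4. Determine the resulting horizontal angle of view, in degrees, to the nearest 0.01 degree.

Effective focal length f = 58.2 × 1.4 = 81.48 mm.
α = 2·arctan(17.3 / (2 × 81.48)) = 2·arctan(0.10616) ≈ 12.1198°.

12.12°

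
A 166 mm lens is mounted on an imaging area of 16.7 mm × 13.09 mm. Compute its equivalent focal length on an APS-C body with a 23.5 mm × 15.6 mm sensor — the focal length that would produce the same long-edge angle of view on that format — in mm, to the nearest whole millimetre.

234 mm

Equal angle of view means equal width/f ratio, so f₂ = f₁ · (width₂/width₁) = 166 × 23.5/16.7.
f₂ = 166 × 1.40719 ≈ 233.593 mm.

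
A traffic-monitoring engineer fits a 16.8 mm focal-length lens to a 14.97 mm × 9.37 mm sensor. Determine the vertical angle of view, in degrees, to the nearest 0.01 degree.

31.16°

Angle of view α = 2·arctan(h/2f) with h = 9.37 mm and f = 16.8 mm.
h/2f = 0.27887; arctan(0.27887) ≈ 15.5821°, so α ≈ 31.1643°.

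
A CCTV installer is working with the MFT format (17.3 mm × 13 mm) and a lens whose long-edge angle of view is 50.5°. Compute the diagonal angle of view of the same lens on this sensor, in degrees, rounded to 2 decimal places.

From the long-edge AOV: f = 17.3 / (2·tan(25.25°)) = 17.3 / 0.94326 ≈ 18.3406 mm.
Sensor diagonal = √(17.3² + 13²) = √468.2900 ≈ 21.6400 mm.
Diagonal AOV = 2·arctan(21.6400 / (2 × 18.3406)) = 2·arctan(0.58995) ≈ 61.0767°.

61.08°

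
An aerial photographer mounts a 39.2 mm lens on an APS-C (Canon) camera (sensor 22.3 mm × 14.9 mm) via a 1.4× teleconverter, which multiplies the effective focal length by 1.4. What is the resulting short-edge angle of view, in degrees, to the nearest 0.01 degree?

15.46°

Effective focal length f = 39.2 × 1.4 = 54.88 mm.
α = 2·arctan(14.9 / (2 × 54.88)) = 2·arctan(0.13575) ≈ 15.4614°.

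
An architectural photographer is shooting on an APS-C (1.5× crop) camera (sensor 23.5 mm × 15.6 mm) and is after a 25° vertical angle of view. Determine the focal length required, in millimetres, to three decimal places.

From α = 2·arctan(h/2f) we get f = h / (2·tan(α/2)).
With h = 15.6 mm and α/2 = 12.5°, tan(α/2) ≈ 0.22169, so f ≈ 15.6 / 0.44339 ≈ 35.1835 mm.

35.184 mm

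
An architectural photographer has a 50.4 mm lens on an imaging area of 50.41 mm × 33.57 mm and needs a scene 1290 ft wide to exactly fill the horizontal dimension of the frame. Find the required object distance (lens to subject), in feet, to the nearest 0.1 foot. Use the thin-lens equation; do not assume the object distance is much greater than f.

W: 1290 ft × 304.8 mm/ft = 393191.99 mm.
Magnification m = w/W = dᵢ/dₒ; combined with 1/f = 1/dₒ + 1/dᵢ this gives dₒ = f·(1 + W/w).
dₒ = 50.4 mm × (1 + 393192/50.41) = 50.4 × 7800.8807 ≈ 393164.389 mm = 393164.389/304.8 ft = 1289.91 ft.

1289.9 ft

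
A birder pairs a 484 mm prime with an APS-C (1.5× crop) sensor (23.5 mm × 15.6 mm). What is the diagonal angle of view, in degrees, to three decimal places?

Sensor diagonal = √(23.5² + 15.6²) = √795.6100 ≈ 28.2066 mm.
Angle of view α = 2·arctan(d/2f) with d = 28.2066 mm and f = 484 mm.
d/2f = 0.02914; arctan(0.02914) ≈ 1.6691°, so α ≈ 3.3381°.

3.338°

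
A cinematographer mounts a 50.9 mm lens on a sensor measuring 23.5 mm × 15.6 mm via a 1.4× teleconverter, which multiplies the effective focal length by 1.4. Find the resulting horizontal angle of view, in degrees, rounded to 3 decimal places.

18.726°

Effective focal length f = 50.9 × 1.4 = 71.26 mm.
α = 2·arctan(23.5 / (2 × 71.26)) = 2·arctan(0.16489) ≈ 18.7264°.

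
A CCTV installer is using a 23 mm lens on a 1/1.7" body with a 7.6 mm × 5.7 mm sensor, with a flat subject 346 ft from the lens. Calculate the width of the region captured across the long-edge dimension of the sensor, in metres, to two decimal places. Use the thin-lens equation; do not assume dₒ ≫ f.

dₒ: 346 ft × 304.8 mm/ft = 105460.80 mm.
Similar triangles through the lens centre give W/dₒ = w/dᵢ; with 1/f = 1/dₒ + 1/dᵢ this gives W = w·(dₒ − f)/f.
W = 7.6 mm × (105461 − 23) / 23 = 7.6 × 4584.2520 ≈ 34840.315 mm = 34.8403 m.

34.84 m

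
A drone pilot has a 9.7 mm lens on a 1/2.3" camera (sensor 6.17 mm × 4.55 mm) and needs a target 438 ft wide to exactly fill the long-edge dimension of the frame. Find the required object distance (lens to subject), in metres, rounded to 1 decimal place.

W: 438 ft × 304.8 mm/ft = 133502.40 mm.
Magnification m = w/W = dᵢ/dₒ; combined with 1/f = 1/dₒ + 1/dᵢ this gives dₒ = f·(1 + W/w).
dₒ = 9.7 mm × (1 + 133502/6.17) = 9.7 × 21638.3413 ≈ 209891.910 mm = 209.892 m.

209.9 m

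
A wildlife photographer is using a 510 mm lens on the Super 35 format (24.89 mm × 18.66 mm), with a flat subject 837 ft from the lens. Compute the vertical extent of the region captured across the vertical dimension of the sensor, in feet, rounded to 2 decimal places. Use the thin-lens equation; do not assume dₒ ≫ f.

dₒ: 837 ft × 304.8 mm/ft = 255117.59 mm.
Similar triangles through the lens centre give W/dₒ = h/dᵢ; with 1/f = 1/dₒ + 1/dᵢ this gives W = h·(dₒ − f)/f.
W = 18.66 mm × (255118 − 510) / 510 = 18.66 × 499.2306 ≈ 9315.642 mm = 9315.642/304.8 ft = 30.5631 ft.

30.56 ft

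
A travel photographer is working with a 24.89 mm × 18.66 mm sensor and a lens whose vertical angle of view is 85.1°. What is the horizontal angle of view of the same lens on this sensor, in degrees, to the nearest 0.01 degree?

From the vertical AOV: f = 18.66 / (2·tan(42.55°)) = 18.66 / 1.83588 ≈ 10.1641 mm.
Horizontal AOV = 2·arctan(24.89 / (2 × 10.1641)) = 2·arctan(1.22441) ≈ 101.5216°.

101.52°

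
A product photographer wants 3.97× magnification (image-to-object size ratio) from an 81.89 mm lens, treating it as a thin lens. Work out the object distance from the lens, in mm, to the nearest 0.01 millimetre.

With m = dᵢ/dₒ and 1/f = 1/dₒ + 1/dᵢ, substituting dᵢ = m·dₒ gives 1/f = (1 + 1/m)/dₒ, hence dₒ = f·(1 + 1/m).
dₒ = 81.89 × (1 + 1/3.97) = 81.89 × 1.25189 ≈ 102.517 mm.

102.52 mm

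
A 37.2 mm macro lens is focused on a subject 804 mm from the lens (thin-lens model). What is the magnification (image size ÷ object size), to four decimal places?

0.0485×

Thin lens: 1/f = 1/dₒ + 1/dᵢ → 1/dᵢ = 1/37.2 − 1/804 = 0.0256379 mm⁻¹, so dᵢ ≈ 39.0047 mm.
Magnification m = dᵢ/dₒ = 39.0047/804 ≈ 0.04851.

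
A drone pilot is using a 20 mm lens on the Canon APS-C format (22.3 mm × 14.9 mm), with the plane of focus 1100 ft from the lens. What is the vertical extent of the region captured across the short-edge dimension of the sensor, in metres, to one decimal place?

249.8 m

dₒ: 1100 ft × 304.8 mm/ft = 335279.99 mm.
Similar triangles through the lens centre give W/dₒ = h/dᵢ; with 1/f = 1/dₒ + 1/dᵢ this gives W = h·(dₒ − f)/f.
W = 14.9 mm × (335280 − 20) / 20 = 14.9 × 16762.9995 ≈ 249768.692 mm = 249.769 m.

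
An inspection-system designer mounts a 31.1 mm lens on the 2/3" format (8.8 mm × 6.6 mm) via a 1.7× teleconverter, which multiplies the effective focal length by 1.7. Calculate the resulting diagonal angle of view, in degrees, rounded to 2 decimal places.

Effective focal length f = 31.1 × 1.7 = 52.87 mm.
Sensor diagonal = √(8.8² + 6.6²) = √121.0000 ≈ 11.0000 mm.
α = 2·arctan(11.000 / (2 × 52.87)) = 2·arctan(0.10403) ≈ 11.8781°.

11.88°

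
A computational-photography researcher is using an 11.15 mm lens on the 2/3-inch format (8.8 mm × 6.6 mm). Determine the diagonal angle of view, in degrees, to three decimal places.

Sensor diagonal = √(8.8² + 6.6²) = √121.0000 ≈ 11.0000 mm.
Angle of view α = 2·arctan(d/2f) with d = 11.0000 mm and f = 11.15 mm.
d/2f = 0.49327; arctan(0.49327) ≈ 26.2559°, so α ≈ 52.5118°.

52.512°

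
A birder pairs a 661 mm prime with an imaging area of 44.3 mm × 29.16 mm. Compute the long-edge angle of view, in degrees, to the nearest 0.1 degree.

3.8°

Angle of view α = 2·arctan(w/2f) with w = 44.3 mm and f = 661 mm.
w/2f = 0.03351; arctan(0.03351) ≈ 1.9193°, so α ≈ 3.8385°.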